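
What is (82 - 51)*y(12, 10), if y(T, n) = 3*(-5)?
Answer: -465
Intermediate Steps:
y(T, n) = -15
(82 - 51)*y(12, 10) = (82 - 51)*(-15) = 31*(-15) = -465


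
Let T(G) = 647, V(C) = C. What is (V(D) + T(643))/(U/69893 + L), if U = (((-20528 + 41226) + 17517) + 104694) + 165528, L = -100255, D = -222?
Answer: -29704525/7006814278 ≈ -0.0042394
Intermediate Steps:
U = 308437 (U = ((20698 + 17517) + 104694) + 165528 = (38215 + 104694) + 165528 = 142909 + 165528 = 308437)
(V(D) + T(643))/(U/69893 + L) = (-222 + 647)/(308437/69893 - 100255) = 425/(308437*(1/69893) - 100255) = 425/(308437/69893 - 100255) = 425/(-7006814278/69893) = 425*(-69893/7006814278) = -29704525/7006814278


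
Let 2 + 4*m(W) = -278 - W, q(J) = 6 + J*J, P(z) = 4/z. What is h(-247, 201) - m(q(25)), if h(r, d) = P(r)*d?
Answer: 221801/988 ≈ 224.49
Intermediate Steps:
h(r, d) = 4*d/r (h(r, d) = (4/r)*d = 4*d/r)
q(J) = 6 + J**2
m(W) = -70 - W/4 (m(W) = -1/2 + (-278 - W)/4 = -1/2 + (-139/2 - W/4) = -70 - W/4)
h(-247, 201) - m(q(25)) = 4*201/(-247) - (-70 - (6 + 25**2)/4) = 4*201*(-1/247) - (-70 - (6 + 625)/4) = -804/247 - (-70 - 1/4*631) = -804/247 - (-70 - 631/4) = -804/247 - 1*(-911/4) = -804/247 + 911/4 = 221801/988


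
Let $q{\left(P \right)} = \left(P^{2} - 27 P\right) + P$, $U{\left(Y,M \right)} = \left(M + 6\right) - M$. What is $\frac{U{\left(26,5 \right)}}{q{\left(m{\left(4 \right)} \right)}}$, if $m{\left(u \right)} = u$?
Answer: $- \frac{3}{44} \approx -0.068182$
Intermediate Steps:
$U{\left(Y,M \right)} = 6$ ($U{\left(Y,M \right)} = \left(6 + M\right) - M = 6$)
$q{\left(P \right)} = P^{2} - 26 P$
$\frac{U{\left(26,5 \right)}}{q{\left(m{\left(4 \right)} \right)}} = \frac{6}{4 \left(-26 + 4\right)} = \frac{6}{4 \left(-22\right)} = \frac{6}{-88} = 6 \left(- \frac{1}{88}\right) = - \frac{3}{44}$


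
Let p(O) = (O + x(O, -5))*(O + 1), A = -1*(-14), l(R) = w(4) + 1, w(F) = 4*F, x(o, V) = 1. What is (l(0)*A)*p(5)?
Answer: 8568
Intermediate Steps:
l(R) = 17 (l(R) = 4*4 + 1 = 16 + 1 = 17)
A = 14
p(O) = (1 + O)² (p(O) = (O + 1)*(O + 1) = (1 + O)*(1 + O) = (1 + O)²)
(l(0)*A)*p(5) = (17*14)*(1 + 5² + 2*5) = 238*(1 + 25 + 10) = 238*36 = 8568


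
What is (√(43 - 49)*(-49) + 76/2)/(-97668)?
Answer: -19/48834 + 49*I*√6/97668 ≈ -0.00038907 + 0.0012289*I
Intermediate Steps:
(√(43 - 49)*(-49) + 76/2)/(-97668) = (√(-6)*(-49) + 76*(½))*(-1/97668) = ((I*√6)*(-49) + 38)*(-1/97668) = (-49*I*√6 + 38)*(-1/97668) = (38 - 49*I*√6)*(-1/97668) = -19/48834 + 49*I*√6/97668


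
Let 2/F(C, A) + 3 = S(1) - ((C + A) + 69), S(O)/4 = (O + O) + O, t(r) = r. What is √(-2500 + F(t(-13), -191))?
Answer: I*√359998/12 ≈ 50.0*I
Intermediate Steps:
S(O) = 12*O (S(O) = 4*((O + O) + O) = 4*(2*O + O) = 4*(3*O) = 12*O)
F(C, A) = 2/(-60 - A - C) (F(C, A) = 2/(-3 + (12*1 - ((C + A) + 69))) = 2/(-3 + (12 - ((A + C) + 69))) = 2/(-3 + (12 - (69 + A + C))) = 2/(-3 + (12 + (-69 - A - C))) = 2/(-3 + (-57 - A - C)) = 2/(-60 - A - C))
√(-2500 + F(t(-13), -191)) = √(-2500 - 2/(60 - 191 - 13)) = √(-2500 - 2/(-144)) = √(-2500 - 2*(-1/144)) = √(-2500 + 1/72) = √(-179999/72) = I*√359998/12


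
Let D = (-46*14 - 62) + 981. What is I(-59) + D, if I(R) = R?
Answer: 216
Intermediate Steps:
D = 275 (D = (-644 - 62) + 981 = -706 + 981 = 275)
I(-59) + D = -59 + 275 = 216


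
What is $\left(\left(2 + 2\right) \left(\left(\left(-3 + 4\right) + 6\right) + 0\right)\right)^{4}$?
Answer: $614656$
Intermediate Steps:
$\left(\left(2 + 2\right) \left(\left(\left(-3 + 4\right) + 6\right) + 0\right)\right)^{4} = \left(4 \left(\left(1 + 6\right) + 0\right)\right)^{4} = \left(4 \left(7 + 0\right)\right)^{4} = \left(4 \cdot 7\right)^{4} = 28^{4} = 614656$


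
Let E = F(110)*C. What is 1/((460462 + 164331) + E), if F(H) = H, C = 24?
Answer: 1/627433 ≈ 1.5938e-6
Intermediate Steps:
E = 2640 (E = 110*24 = 2640)
1/((460462 + 164331) + E) = 1/((460462 + 164331) + 2640) = 1/(624793 + 2640) = 1/627433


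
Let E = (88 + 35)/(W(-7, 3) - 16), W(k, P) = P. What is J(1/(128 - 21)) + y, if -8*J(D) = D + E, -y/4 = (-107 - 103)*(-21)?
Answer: -49071193/2782 ≈ -17639.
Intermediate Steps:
y = -17640 (y = -4*(-107 - 103)*(-21) = -(-840)*(-21) = -4*4410 = -17640)
E = -123/13 (E = (88 + 35)/(3 - 16) = 123/(-13) = 123*(-1/13) = -123/13 ≈ -9.4615)
J(D) = 123/104 - D/8 (J(D) = -(D - 123/13)/8 = -(-123/13 + D)/8 = 123/104 - D/8)
J(1/(128 - 21)) + y = (123/104 - 1/(8*(128 - 21))) - 17640 = (123/104 - 1/8/107) - 17640 = (123/104 - 1/8*1/107) - 17640 = (123/104 - 1/856) - 17640 = 3287/2782 - 17640 = -49071193/2782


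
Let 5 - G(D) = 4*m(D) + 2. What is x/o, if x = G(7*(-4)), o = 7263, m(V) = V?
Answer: 115/7263 ≈ 0.015834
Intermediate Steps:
G(D) = 3 - 4*D (G(D) = 5 - (4*D + 2) = 5 - (2 + 4*D) = 5 + (-2 - 4*D) = 3 - 4*D)
x = 115 (x = 3 - 28*(-4) = 3 - 4*(-28) = 3 + 112 = 115)
x/o = 115/7263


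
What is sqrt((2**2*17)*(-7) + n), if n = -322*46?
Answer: 14*I*sqrt(78) ≈ 123.64*I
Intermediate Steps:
n = -14812
sqrt((2**2*17)*(-7) + n) = sqrt((2**2*17)*(-7) - 14812) = sqrt((4*17)*(-7) - 14812) = sqrt(68*(-7) - 14812) = sqrt(-476 - 14812) = sqrt(-15288) = 14*I*sqrt(78)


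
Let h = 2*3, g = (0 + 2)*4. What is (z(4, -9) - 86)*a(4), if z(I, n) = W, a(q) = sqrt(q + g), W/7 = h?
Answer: -88*sqrt(3) ≈ -152.42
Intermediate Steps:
g = 8 (g = 2*4 = 8)
h = 6
W = 42 (W = 7*6 = 42)
a(q) = sqrt(8 + q) (a(q) = sqrt(q + 8) = sqrt(8 + q))
z(I, n) = 42
(z(4, -9) - 86)*a(4) = (42 - 86)*sqrt(8 + 4) = -88*sqrt(3)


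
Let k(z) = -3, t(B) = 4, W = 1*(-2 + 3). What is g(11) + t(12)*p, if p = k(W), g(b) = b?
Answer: -1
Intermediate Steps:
W = 1 (W = 1*1 = 1)
p = -3
g(11) + t(12)*p = 11 + 4*(-3) = 11 - 12 = -1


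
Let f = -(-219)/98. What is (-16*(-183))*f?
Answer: 320616/49 ≈ 6543.2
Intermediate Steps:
f = 219/98 (f = -(-219)/98 = -1*(-219/98) = 219/98 ≈ 2.2347)
(-16*(-183))*f = -16*(-183)*(219/98) = 2928*(219/98) = 320616/49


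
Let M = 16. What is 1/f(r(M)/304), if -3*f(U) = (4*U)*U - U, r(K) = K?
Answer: 361/5 ≈ 72.200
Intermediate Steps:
f(U) = -4*U²/3 + U/3 (f(U) = -((4*U)*U - U)/3 = -(4*U² - U)/3 = -(-U + 4*U²)/3 = -4*U²/3 + U/3)
1/f(r(M)/304) = 1/((16/304)*(1 - 64/304)/3) = 1/((16*(1/304))*(1 - 64/304)/3) = 1/((⅓)*(1/19)*(1 - 4*1/19)) = 1/((⅓)*(1/19)*(1 - 4/19)) = 1/((⅓)*(1/19)*(15/19)) = 1/(5/361) = 361/5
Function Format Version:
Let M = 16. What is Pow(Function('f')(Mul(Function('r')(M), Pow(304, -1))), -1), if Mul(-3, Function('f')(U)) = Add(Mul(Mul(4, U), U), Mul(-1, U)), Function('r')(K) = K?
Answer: Rational(361, 5) ≈ 72.200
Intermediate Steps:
Function('f')(U) = Add(Mul(Rational(-4, 3), Pow(U, 2)), Mul(Rational(1, 3), U)) (Function('f')(U) = Mul(Rational(-1, 3), Add(Mul(Mul(4, U), U), Mul(-1, U))) = Mul(Rational(-1, 3), Add(Mul(4, Pow(U, 2)), Mul(-1, U))) = Mul(Rational(-1, 3), Add(Mul(-1, U), Mul(4, Pow(U, 2)))) = Add(Mul(Rational(-4, 3), Pow(U, 2)), Mul(Rational(1, 3), U)))
Pow(Function('f')(Mul(Function('r')(M), Pow(304, -1))), -1) = Pow(Mul(Rational(1, 3), Mul(16, Pow(304, -1)), Add(1, Mul(-4, Mul(16, Pow(304, -1))))), -1) = Pow(Mul(Rational(1, 3), Mul(16, Rational(1, 304)), Add(1, Mul(-4, Mul(16, Rational(1, 304))))), -1) = Pow(Mul(Rational(1, 3), Rational(1, 19), Add(1, Mul(-4, Rational(1, 19)))), -1) = Pow(Mul(Rational(1, 3), Rational(1, 19), Add(1, Rational(-4, 19))), -1) = Pow(Mul(Rational(1, 3), Rational(1, 19), Rational(15, 19)), -1) = Pow(Rational(5, 361), -1) = Rational(361, 5)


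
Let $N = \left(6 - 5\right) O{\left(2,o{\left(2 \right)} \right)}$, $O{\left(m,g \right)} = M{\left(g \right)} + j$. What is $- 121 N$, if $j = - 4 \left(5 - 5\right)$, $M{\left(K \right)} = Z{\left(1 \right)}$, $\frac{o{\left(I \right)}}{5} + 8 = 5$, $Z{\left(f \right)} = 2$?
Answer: $-242$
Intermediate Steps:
$o{\left(I \right)} = -15$ ($o{\left(I \right)} = -40 + 5 \cdot 5 = -40 + 25 = -15$)
$M{\left(K \right)} = 2$
$j = 0$ ($j = \left(-4\right) 0 = 0$)
$O{\left(m,g \right)} = 2$ ($O{\left(m,g \right)} = 2 + 0 = 2$)
$N = 2$ ($N = \left(6 - 5\right) 2 = 1 \cdot 2 = 2$)
$- 121 N = \left(-121\right) 2 = -242$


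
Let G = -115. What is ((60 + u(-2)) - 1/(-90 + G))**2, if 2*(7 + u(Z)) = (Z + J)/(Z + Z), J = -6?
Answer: 122567041/42025 ≈ 2916.5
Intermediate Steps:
u(Z) = -7 + (-6 + Z)/(4*Z) (u(Z) = -7 + ((Z - 6)/(Z + Z))/2 = -7 + ((-6 + Z)/((2*Z)))/2 = -7 + ((-6 + Z)*(1/(2*Z)))/2 = -7 + ((-6 + Z)/(2*Z))/2 = -7 + (-6 + Z)/(4*Z))
((60 + u(-2)) - 1/(-90 + G))**2 = ((60 + (3/4)*(-2 - 9*(-2))/(-2)) - 1/(-90 - 115))**2 = ((60 + (3/4)*(-1/2)*(-2 + 18)) - 1/(-205))**2 = ((60 + (3/4)*(-1/2)*16) - 1*(-1/205))**2 = ((60 - 6) + 1/205)**2 = (54 + 1/205)**2 = (11071/205)**2 = 122567041/42025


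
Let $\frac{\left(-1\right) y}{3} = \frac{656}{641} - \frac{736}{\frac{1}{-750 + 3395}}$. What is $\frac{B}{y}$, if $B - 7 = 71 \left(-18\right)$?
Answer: $- \frac{814711}{3743540592} \approx -0.00021763$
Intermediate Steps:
$B = -1271$ ($B = 7 + 71 \left(-18\right) = 7 - 1278 = -1271$)
$y = \frac{3743540592}{641}$ ($y = - 3 \left(\frac{656}{641} - \frac{736}{\frac{1}{-750 + 3395}}\right) = - 3 \left(656 \cdot \frac{1}{641} - \frac{736}{\frac{1}{2645}}\right) = - 3 \left(\frac{656}{641} - 736 \frac{1}{\frac{1}{2645}}\right) = - 3 \left(\frac{656}{641} - 1946720\right) = \left(-3\right) \left(- \frac{1247846864}{641}\right) = \frac{3743540592}{641} \approx 5.8402 \cdot 10^{6}$)
$\frac{B}{y} = - \frac{1271}{\frac{3743540592}{641}} = \left(-1271\right) \frac{641}{3743540592} = - \frac{814711}{3743540592}$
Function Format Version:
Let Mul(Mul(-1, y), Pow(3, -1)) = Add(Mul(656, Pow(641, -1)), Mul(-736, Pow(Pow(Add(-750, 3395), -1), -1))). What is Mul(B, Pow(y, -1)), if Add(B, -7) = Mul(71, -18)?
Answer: Rational(-814711, 3743540592) ≈ -0.00021763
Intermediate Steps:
B = -1271 (B = Add(7, Mul(71, -18)) = Add(7, -1278) = -1271)
y = Rational(3743540592, 641) (y = Mul(-3, Add(Mul(656, Pow(641, -1)), Mul(-736, Pow(Pow(Add(-750, 3395), -1), -1)))) = Mul(-3, Add(Mul(656, Rational(1, 641)), Mul(-736, Pow(Pow(2645, -1), -1)))) = Mul(-3, Add(Rational(656, 641), Mul(-736, Pow(Rational(1, 2645), -1)))) = Mul(-3, Add(Rational(656, 641), Mul(-736, 2645))) = Mul(-3, Add(Rational(656, 641), -1946720)) = Mul(-3, Rational(-1247846864, 641)) = Rational(3743540592, 641) ≈ 5.8402e+6)
Mul(B, Pow(y, -1)) = Mul(-1271, Pow(Rational(3743540592, 641), -1)) = Mul(-1271, Rational(641, 3743540592)) = Rational(-814711, 3743540592)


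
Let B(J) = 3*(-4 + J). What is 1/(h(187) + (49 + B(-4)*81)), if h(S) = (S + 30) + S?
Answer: -1/1491 ≈ -0.00067069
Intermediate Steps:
B(J) = -12 + 3*J
h(S) = 30 + 2*S (h(S) = (30 + S) + S = 30 + 2*S)
1/(h(187) + (49 + B(-4)*81)) = 1/((30 + 2*187) + (49 + (-12 + 3*(-4))*81)) = 1/((30 + 374) + (49 + (-12 - 12)*81)) = 1/(404 + (49 - 24*81)) = 1/(404 + (49 - 1944)) = 1/(404 - 1895) = 1/(-1491) = -1/1491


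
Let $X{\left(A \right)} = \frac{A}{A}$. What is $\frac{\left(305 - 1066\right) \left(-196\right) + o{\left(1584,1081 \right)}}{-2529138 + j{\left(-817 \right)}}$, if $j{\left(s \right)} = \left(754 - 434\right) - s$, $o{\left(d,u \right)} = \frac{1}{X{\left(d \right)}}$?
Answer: $- \frac{16573}{280889} \approx -0.059002$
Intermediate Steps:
$X{\left(A \right)} = 1$
$o{\left(d,u \right)} = 1$ ($o{\left(d,u \right)} = 1^{-1} = 1$)
$j{\left(s \right)} = 320 - s$
$\frac{\left(305 - 1066\right) \left(-196\right) + o{\left(1584,1081 \right)}}{-2529138 + j{\left(-817 \right)}} = \frac{\left(305 - 1066\right) \left(-196\right) + 1}{-2529138 + \left(320 - -817\right)} = \frac{\left(-761\right) \left(-196\right) + 1}{-2529138 + \left(320 + 817\right)} = \frac{149156 + 1}{-2529138 + 1137} = \frac{149157}{-2528001} = 149157 \left(- \frac{1}{2528001}\right) = - \frac{16573}{280889}$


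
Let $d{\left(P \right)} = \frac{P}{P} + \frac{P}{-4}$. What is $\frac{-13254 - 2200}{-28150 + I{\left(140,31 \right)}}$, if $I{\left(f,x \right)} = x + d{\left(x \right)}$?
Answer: $\frac{61816}{112503} \approx 0.54946$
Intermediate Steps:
$d{\left(P \right)} = 1 - \frac{P}{4}$ ($d{\left(P \right)} = 1 + P \left(- \frac{1}{4}\right) = 1 - \frac{P}{4}$)
$I{\left(f,x \right)} = 1 + \frac{3 x}{4}$ ($I{\left(f,x \right)} = x - \left(-1 + \frac{x}{4}\right) = 1 + \frac{3 x}{4}$)
$\frac{-13254 - 2200}{-28150 + I{\left(140,31 \right)}} = \frac{-13254 - 2200}{-28150 + \left(1 + \frac{3}{4} \cdot 31\right)} = - \frac{15454}{-28150 + \left(1 + \frac{93}{4}\right)} = - \frac{15454}{-28150 + \frac{97}{4}} = - \frac{15454}{- \frac{112503}{4}} = \left(-15454\right) \left(- \frac{4}{112503}\right) = \frac{61816}{112503}$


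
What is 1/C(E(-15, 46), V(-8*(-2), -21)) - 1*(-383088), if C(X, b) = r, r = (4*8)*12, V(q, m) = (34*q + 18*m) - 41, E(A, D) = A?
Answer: 147105793/384 ≈ 3.8309e+5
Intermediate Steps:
V(q, m) = -41 + 18*m + 34*q (V(q, m) = (18*m + 34*q) - 41 = -41 + 18*m + 34*q)
r = 384 (r = 32*12 = 384)
C(X, b) = 384
1/C(E(-15, 46), V(-8*(-2), -21)) - 1*(-383088) = 1/384 - 1*(-383088) = 1/384 + 383088 = 147105793/384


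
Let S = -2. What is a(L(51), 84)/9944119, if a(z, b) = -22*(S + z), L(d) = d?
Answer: -1078/9944119 ≈ -0.00010841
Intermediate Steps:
a(z, b) = 44 - 22*z (a(z, b) = -22*(-2 + z) = 44 - 22*z)
a(L(51), 84)/9944119 = (44 - 22*51)/9944119 = (44 - 1122)*(1/9944119) = -1078*1/9944119 = -1078/9944119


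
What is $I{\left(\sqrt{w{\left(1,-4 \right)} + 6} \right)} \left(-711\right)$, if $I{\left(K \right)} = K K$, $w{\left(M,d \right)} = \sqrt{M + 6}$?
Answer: $-4266 - 711 \sqrt{7} \approx -6147.1$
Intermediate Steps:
$w{\left(M,d \right)} = \sqrt{6 + M}$
$I{\left(K \right)} = K^{2}$
$I{\left(\sqrt{w{\left(1,-4 \right)} + 6} \right)} \left(-711\right) = \left(\sqrt{\sqrt{6 + 1} + 6}\right)^{2} \left(-711\right) = \left(\sqrt{\sqrt{7} + 6}\right)^{2} \left(-711\right) = \left(\sqrt{6 + \sqrt{7}}\right)^{2} \left(-711\right) = \left(6 + \sqrt{7}\right) \left(-711\right) = -4266 - 711 \sqrt{7}$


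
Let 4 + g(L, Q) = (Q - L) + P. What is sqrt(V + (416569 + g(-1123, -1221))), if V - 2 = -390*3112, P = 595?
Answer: 2*I*sqrt(199154) ≈ 892.53*I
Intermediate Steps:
V = -1213678 (V = 2 - 390*3112 = 2 - 1213680 = -1213678)
g(L, Q) = 591 + Q - L (g(L, Q) = -4 + ((Q - L) + 595) = -4 + (595 + Q - L) = 591 + Q - L)
sqrt(V + (416569 + g(-1123, -1221))) = sqrt(-1213678 + (416569 + (591 - 1221 - 1*(-1123)))) = sqrt(-1213678 + (416569 + (591 - 1221 + 1123))) = sqrt(-1213678 + (416569 + 493)) = sqrt(-1213678 + 417062) = sqrt(-796616) = 2*I*sqrt(199154)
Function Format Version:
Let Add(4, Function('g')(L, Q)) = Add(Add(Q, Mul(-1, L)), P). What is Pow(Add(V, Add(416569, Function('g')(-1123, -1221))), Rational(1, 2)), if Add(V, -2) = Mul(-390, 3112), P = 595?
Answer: Mul(2, I, Pow(199154, Rational(1, 2))) ≈ Mul(892.53, I)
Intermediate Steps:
V = -1213678 (V = Add(2, Mul(-390, 3112)) = Add(2, -1213680) = -1213678)
Function('g')(L, Q) = Add(591, Q, Mul(-1, L)) (Function('g')(L, Q) = Add(-4, Add(Add(Q, Mul(-1, L)), 595)) = Add(-4, Add(595, Q, Mul(-1, L))) = Add(591, Q, Mul(-1, L)))
Pow(Add(V, Add(416569, Function('g')(-1123, -1221))), Rational(1, 2)) = Pow(Add(-1213678, Add(416569, Add(591, -1221, Mul(-1, -1123)))), Rational(1, 2)) = Pow(Add(-1213678, Add(416569, Add(591, -1221, 1123))), Rational(1, 2)) = Pow(Add(-1213678, Add(416569, 493)), Rational(1, 2)) = Pow(Add(-1213678, 417062), Rational(1, 2)) = Pow(-796616, Rational(1, 2)) = Mul(2, I, Pow(199154, Rational(1, 2)))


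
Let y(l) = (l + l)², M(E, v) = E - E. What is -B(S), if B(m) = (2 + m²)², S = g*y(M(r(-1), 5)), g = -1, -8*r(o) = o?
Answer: -4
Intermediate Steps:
r(o) = -o/8
M(E, v) = 0
y(l) = 4*l² (y(l) = (2*l)² = 4*l²)
S = 0 (S = -4*0² = -4*0 = -1*0 = 0)
-B(S) = -(2 + 0²)² = -(2 + 0)² = -1*2² = -1*4 = -4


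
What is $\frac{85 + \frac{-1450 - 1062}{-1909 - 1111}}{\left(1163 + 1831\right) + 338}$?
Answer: $\frac{64803}{2515660} \approx 0.02576$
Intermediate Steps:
$\frac{85 + \frac{-1450 - 1062}{-1909 - 1111}}{\left(1163 + 1831\right) + 338} = \frac{85 - \frac{2512}{-3020}}{2994 + 338} = \frac{85 - - \frac{628}{755}}{3332} = \left(85 + \frac{628}{755}\right) \frac{1}{3332} = \frac{64803}{755} \cdot \frac{1}{3332} = \frac{64803}{2515660}$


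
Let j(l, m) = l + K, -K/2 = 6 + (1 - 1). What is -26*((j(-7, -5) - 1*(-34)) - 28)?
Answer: 338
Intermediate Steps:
K = -12 (K = -2*(6 + (1 - 1)) = -2*(6 + 0) = -2*6 = -12)
j(l, m) = -12 + l (j(l, m) = l - 12 = -12 + l)
-26*((j(-7, -5) - 1*(-34)) - 28) = -26*(((-12 - 7) - 1*(-34)) - 28) = -26*((-19 + 34) - 28) = -26*(15 - 28) = -26*(-13) = 338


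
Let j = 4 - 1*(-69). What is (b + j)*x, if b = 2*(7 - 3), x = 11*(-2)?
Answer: -1782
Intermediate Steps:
j = 73 (j = 4 + 69 = 73)
x = -22
b = 8 (b = 2*4 = 8)
(b + j)*x = (8 + 73)*(-22) = 81*(-22) = -1782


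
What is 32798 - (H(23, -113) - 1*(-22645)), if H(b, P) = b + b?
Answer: 10107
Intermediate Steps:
H(b, P) = 2*b
32798 - (H(23, -113) - 1*(-22645)) = 32798 - (2*23 - 1*(-22645)) = 32798 - (46 + 22645) = 32798 - 1*22691 = 32798 - 22691 = 10107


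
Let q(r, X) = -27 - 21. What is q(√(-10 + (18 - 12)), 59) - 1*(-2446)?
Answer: 2398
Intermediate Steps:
q(r, X) = -48
q(√(-10 + (18 - 12)), 59) - 1*(-2446) = -48 - 1*(-2446) = -48 + 2446 = 2398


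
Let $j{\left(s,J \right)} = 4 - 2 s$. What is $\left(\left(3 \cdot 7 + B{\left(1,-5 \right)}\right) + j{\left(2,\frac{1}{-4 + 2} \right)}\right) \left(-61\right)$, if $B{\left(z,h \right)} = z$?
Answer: $-1342$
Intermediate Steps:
$\left(\left(3 \cdot 7 + B{\left(1,-5 \right)}\right) + j{\left(2,\frac{1}{-4 + 2} \right)}\right) \left(-61\right) = \left(\left(3 \cdot 7 + 1\right) + \left(4 - 4\right)\right) \left(-61\right) = \left(\left(21 + 1\right) + \left(4 - 4\right)\right) \left(-61\right) = \left(22 + 0\right) \left(-61\right) = 22 \left(-61\right) = -1342$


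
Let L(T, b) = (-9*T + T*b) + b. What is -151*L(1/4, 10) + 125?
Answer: -5691/4 ≈ -1422.8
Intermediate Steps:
L(T, b) = b - 9*T + T*b
-151*L(1/4, 10) + 125 = -151*(10 - 9/4 + 10/4) + 125 = -151*(10 - 9*1/4 + (1/4)*10) + 125 = -151*(10 - 9/4 + 5/2) + 125 = -151*41/4 + 125 = -6191/4 + 125 = -5691/4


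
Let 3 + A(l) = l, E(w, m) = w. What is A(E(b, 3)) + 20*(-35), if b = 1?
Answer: -702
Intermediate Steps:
A(l) = -3 + l
A(E(b, 3)) + 20*(-35) = (-3 + 1) + 20*(-35) = -2 - 700 = -702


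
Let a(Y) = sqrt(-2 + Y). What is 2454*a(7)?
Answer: 2454*sqrt(5) ≈ 5487.3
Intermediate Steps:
2454*a(7) = 2454*sqrt(-2 + 7) = 2454*sqrt(5)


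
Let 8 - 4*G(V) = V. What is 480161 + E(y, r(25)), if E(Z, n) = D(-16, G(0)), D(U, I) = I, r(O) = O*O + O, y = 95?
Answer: 480163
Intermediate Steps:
G(V) = 2 - V/4
r(O) = O + O² (r(O) = O² + O = O + O²)
E(Z, n) = 2 (E(Z, n) = 2 - ¼*0 = 2 + 0 = 2)
480161 + E(y, r(25)) = 480161 + 2 = 480163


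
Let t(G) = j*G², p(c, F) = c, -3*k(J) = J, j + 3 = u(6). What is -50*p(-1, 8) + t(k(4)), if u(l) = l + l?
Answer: 66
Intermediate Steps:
u(l) = 2*l
j = 9 (j = -3 + 2*6 = -3 + 12 = 9)
k(J) = -J/3
t(G) = 9*G²
-50*p(-1, 8) + t(k(4)) = -50*(-1) + 9*(-⅓*4)² = 50 + 9*(-4/3)² = 50 + 9*(16/9) = 50 + 16 = 66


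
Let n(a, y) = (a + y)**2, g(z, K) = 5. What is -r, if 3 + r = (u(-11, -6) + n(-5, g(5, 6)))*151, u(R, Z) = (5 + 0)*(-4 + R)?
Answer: 11328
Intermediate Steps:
u(R, Z) = -20 + 5*R (u(R, Z) = 5*(-4 + R) = -20 + 5*R)
r = -11328 (r = -3 + ((-20 + 5*(-11)) + (-5 + 5)**2)*151 = -3 + ((-20 - 55) + 0**2)*151 = -3 + (-75 + 0)*151 = -3 - 75*151 = -3 - 11325 = -11328)
-r = -1*(-11328) = 11328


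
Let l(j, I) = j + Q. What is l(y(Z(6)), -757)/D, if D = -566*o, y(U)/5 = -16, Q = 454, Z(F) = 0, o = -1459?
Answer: 187/412897 ≈ 0.00045290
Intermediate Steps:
y(U) = -80 (y(U) = 5*(-16) = -80)
l(j, I) = 454 + j (l(j, I) = j + 454 = 454 + j)
D = 825794 (D = -566*(-1459) = 825794)
l(y(Z(6)), -757)/D = (454 - 80)/825794 = 374*(1/825794) = 187/412897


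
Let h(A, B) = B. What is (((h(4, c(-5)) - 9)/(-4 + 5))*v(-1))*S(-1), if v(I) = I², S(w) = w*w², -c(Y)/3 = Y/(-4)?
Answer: 51/4 ≈ 12.750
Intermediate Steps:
c(Y) = 3*Y/4 (c(Y) = -3*Y/(-4) = -3*Y*(-1)/4 = -(-3)*Y/4 = 3*Y/4)
S(w) = w³
(((h(4, c(-5)) - 9)/(-4 + 5))*v(-1))*S(-1) = ((((¾)*(-5) - 9)/(-4 + 5))*(-1)²)*(-1)³ = (((-15/4 - 9)/1)*1)*(-1) = (-51/4*1*1)*(-1) = -51/4*1*(-1) = -51/4*(-1) = 51/4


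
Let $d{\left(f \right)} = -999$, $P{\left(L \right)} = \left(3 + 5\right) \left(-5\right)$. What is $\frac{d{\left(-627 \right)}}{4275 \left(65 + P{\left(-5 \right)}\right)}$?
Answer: $- \frac{111}{11875} \approx -0.0093474$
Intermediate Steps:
$P{\left(L \right)} = -40$ ($P{\left(L \right)} = 8 \left(-5\right) = -40$)
$\frac{d{\left(-627 \right)}}{4275 \left(65 + P{\left(-5 \right)}\right)} = - \frac{999}{4275 \left(65 - 40\right)} = - \frac{999}{4275 \cdot 25} = - \frac{999}{106875} = \left(-999\right) \frac{1}{106875} = - \frac{111}{11875}$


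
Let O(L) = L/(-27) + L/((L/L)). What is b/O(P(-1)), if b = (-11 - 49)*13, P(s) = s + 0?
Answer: 810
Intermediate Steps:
P(s) = s
b = -780 (b = -60*13 = -780)
O(L) = 26*L/27 (O(L) = L*(-1/27) + L/1 = -L/27 + L*1 = -L/27 + L = 26*L/27)
b/O(P(-1)) = -780/((26/27)*(-1)) = -780/(-26/27) = -780*(-27/26) = 810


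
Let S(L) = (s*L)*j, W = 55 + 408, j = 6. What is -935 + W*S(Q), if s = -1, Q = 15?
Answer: -42605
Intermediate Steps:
W = 463
S(L) = -6*L (S(L) = -L*6 = -6*L)
-935 + W*S(Q) = -935 + 463*(-6*15) = -935 + 463*(-90) = -935 - 41670 = -42605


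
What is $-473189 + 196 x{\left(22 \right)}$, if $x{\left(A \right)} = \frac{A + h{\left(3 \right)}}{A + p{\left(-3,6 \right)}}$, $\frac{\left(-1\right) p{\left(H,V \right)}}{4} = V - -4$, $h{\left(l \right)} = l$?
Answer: $- \frac{4261151}{9} \approx -4.7346 \cdot 10^{5}$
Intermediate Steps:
$p{\left(H,V \right)} = -16 - 4 V$ ($p{\left(H,V \right)} = - 4 \left(V - -4\right) = - 4 \left(V + 4\right) = - 4 \left(4 + V\right) = -16 - 4 V$)
$x{\left(A \right)} = \frac{3 + A}{-40 + A}$ ($x{\left(A \right)} = \frac{A + 3}{A - 40} = \frac{3 + A}{A - 40} = \frac{3 + A}{-40 + A}$)
$-473189 + 196 x{\left(22 \right)} = -473189 + 196 \frac{3 + 22}{-40 + 22} = -473189 + 196 \frac{1}{-18} \cdot 25 = -473189 + 196 \left(\left(- \frac{1}{18}\right) 25\right) = -473189 + 196 \left(- \frac{25}{18}\right) = -473189 - \frac{2450}{9} = - \frac{4261151}{9}$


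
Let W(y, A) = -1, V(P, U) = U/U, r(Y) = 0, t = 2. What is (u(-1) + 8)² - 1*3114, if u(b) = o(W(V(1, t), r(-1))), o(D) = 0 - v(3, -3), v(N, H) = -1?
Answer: -3033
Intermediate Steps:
V(P, U) = 1
o(D) = 1 (o(D) = 0 - 1*(-1) = 0 + 1 = 1)
u(b) = 1
(u(-1) + 8)² - 1*3114 = (1 + 8)² - 1*3114 = 9² - 3114 = 81 - 3114 = -3033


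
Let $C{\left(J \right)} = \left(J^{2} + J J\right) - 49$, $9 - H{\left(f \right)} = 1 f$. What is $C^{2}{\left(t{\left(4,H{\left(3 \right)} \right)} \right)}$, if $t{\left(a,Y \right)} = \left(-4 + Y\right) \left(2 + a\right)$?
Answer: $57121$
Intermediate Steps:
$H{\left(f \right)} = 9 - f$ ($H{\left(f \right)} = 9 - 1 f = 9 - f$)
$C{\left(J \right)} = -49 + 2 J^{2}$ ($C{\left(J \right)} = \left(J^{2} + J^{2}\right) - 49 = 2 J^{2} - 49 = -49 + 2 J^{2}$)
$C^{2}{\left(t{\left(4,H{\left(3 \right)} \right)} \right)} = \left(-49 + 2 \left(-8 - 16 + 2 \left(9 - 3\right) + \left(9 - 3\right) 4\right)^{2}\right)^{2} = \left(-49 + 2 \left(-8 - 16 + 2 \cdot 6 + 6 \cdot 4\right)^{2}\right)^{2} = \left(-49 + 2 \left(-8 - 16 + 12 + 24\right)^{2}\right)^{2} = \left(-49 + 2 \cdot 12^{2}\right)^{2} = \left(-49 + 2 \cdot 144\right)^{2} = \left(-49 + 288\right)^{2} = 239^{2} = 57121$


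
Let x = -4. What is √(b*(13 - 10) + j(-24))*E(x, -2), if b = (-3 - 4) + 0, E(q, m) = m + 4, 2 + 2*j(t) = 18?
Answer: 2*I*√13 ≈ 7.2111*I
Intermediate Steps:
j(t) = 8 (j(t) = -1 + (½)*18 = -1 + 9 = 8)
E(q, m) = 4 + m
b = -7 (b = -7 + 0 = -7)
√(b*(13 - 10) + j(-24))*E(x, -2) = √(-7*(13 - 10) + 8)*(4 - 2) = √(-7*3 + 8)*2 = √(-21 + 8)*2 = √(-13)*2 = (I*√13)*2 = 2*I*√13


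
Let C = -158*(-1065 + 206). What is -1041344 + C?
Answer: -905622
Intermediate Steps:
C = 135722 (C = -158*(-859) = 135722)
-1041344 + C = -1041344 + 135722 = -905622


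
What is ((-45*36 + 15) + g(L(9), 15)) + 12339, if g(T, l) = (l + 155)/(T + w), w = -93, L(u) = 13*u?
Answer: 128893/12 ≈ 10741.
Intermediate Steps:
g(T, l) = (155 + l)/(-93 + T) (g(T, l) = (l + 155)/(T - 93) = (155 + l)/(-93 + T))
((-45*36 + 15) + g(L(9), 15)) + 12339 = ((-45*36 + 15) + (155 + 15)/(-93 + 13*9)) + 12339 = ((-1620 + 15) + 170/(-93 + 117)) + 12339 = (-1605 + 170/24) + 12339 = (-1605 + (1/24)*170) + 12339 = (-1605 + 85/12) + 12339 = -19175/12 + 12339 = 128893/12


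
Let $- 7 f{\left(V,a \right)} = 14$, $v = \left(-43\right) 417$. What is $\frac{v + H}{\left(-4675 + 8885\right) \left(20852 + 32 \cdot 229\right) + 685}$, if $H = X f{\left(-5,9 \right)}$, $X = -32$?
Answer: $- \frac{17867}{118638485} \approx -0.0001506$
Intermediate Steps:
$v = -17931$
$f{\left(V,a \right)} = -2$ ($f{\left(V,a \right)} = \left(- \frac{1}{7}\right) 14 = -2$)
$H = 64$ ($H = \left(-32\right) \left(-2\right) = 64$)
$\frac{v + H}{\left(-4675 + 8885\right) \left(20852 + 32 \cdot 229\right) + 685} = \frac{-17931 + 64}{\left(-4675 + 8885\right) \left(20852 + 32 \cdot 229\right) + 685} = - \frac{17867}{4210 \left(20852 + 7328\right) + 685} = - \frac{17867}{4210 \cdot 28180 + 685} = - \frac{17867}{118637800 + 685} = - \frac{17867}{118638485}$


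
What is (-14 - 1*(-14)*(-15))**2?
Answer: 50176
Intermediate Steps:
(-14 - 1*(-14)*(-15))**2 = (-14 + 14*(-15))**2 = (-14 - 210)**2 = (-224)**2 = 50176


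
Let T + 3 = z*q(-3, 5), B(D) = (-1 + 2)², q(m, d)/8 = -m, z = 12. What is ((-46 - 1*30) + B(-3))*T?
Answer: -21375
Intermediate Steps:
q(m, d) = -8*m (q(m, d) = 8*(-m) = -8*m)
B(D) = 1 (B(D) = 1² = 1)
T = 285 (T = -3 + 12*(-8*(-3)) = -3 + 12*24 = -3 + 288 = 285)
((-46 - 1*30) + B(-3))*T = ((-46 - 1*30) + 1)*285 = ((-46 - 30) + 1)*285 = (-76 + 1)*285 = -75*285 = -21375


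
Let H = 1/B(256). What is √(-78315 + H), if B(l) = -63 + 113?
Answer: I*√7831498/10 ≈ 279.85*I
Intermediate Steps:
B(l) = 50
H = 1/50 ≈ 0.020000
√(-78315 + H) = √(-78315 + 1/50) = √(-3915749/50) = I*√7831498/10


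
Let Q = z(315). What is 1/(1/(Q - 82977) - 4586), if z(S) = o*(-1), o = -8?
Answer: -82969/380495835 ≈ -0.00021805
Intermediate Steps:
z(S) = 8 (z(S) = -8*(-1) = 8)
Q = 8
1/(1/(Q - 82977) - 4586) = 1/(1/(8 - 82977) - 4586) = 1/(1/(-82969) - 4586) = 1/(-1/82969 - 4586) = 1/(-380495835/82969) = -82969/380495835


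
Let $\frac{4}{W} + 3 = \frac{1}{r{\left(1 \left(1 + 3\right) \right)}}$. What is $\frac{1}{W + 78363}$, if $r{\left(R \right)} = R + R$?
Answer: $\frac{23}{1802317} \approx 1.2761 \cdot 10^{-5}$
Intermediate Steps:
$r{\left(R \right)} = 2 R$
$W = - \frac{32}{23}$ ($W = \frac{4}{-3 + \frac{1}{2 \cdot 1 \left(1 + 3\right)}} = \frac{4}{-3 + \frac{1}{2 \cdot 1 \cdot 4}} = \frac{4}{-3 + \frac{1}{2 \cdot 4}} = \frac{4}{-3 + \frac{1}{8}} = \frac{4}{- \frac{23}{8}} = 4 \left(- \frac{8}{23}\right) = - \frac{32}{23} \approx -1.3913$)
$\frac{1}{W + 78363} = \frac{1}{- \frac{32}{23} + 78363} = \frac{1}{\frac{1802317}{23}} = \frac{23}{1802317}$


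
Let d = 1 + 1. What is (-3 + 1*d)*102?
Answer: -102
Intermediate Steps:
d = 2
(-3 + 1*d)*102 = (-3 + 1*2)*102 = (-3 + 2)*102 = -1*102 = -102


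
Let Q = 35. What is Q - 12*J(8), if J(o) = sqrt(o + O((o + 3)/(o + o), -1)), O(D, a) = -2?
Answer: 35 - 12*sqrt(6) ≈ 5.6061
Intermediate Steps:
J(o) = sqrt(-2 + o) (J(o) = sqrt(o - 2) = sqrt(-2 + o))
Q - 12*J(8) = 35 - 12*sqrt(-2 + 8) = 35 - 12*sqrt(6)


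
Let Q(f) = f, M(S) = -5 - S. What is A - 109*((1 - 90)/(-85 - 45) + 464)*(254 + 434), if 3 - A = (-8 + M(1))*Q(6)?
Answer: -2265090209/65 ≈ -3.4848e+7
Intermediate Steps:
A = 87 (A = 3 - (-8 + (-5 - 1*1))*6 = 3 - (-8 + (-5 - 1))*6 = 3 - (-8 - 6)*6 = 3 - (-14)*6 = 3 - 1*(-84) = 3 + 84 = 87)
A - 109*((1 - 90)/(-85 - 45) + 464)*(254 + 434) = 87 - 109*((1 - 90)/(-85 - 45) + 464)*(254 + 434) = 87 - 109*(-89/(-130) + 464)*688 = 87 - 109*(-89*(-1/130) + 464)*688 = 87 - 109*(89/130 + 464)*688 = 87 - 6584581*688/130 = 87 - 109*20780696/65 = 87 - 2265095864/65 = -2265090209/65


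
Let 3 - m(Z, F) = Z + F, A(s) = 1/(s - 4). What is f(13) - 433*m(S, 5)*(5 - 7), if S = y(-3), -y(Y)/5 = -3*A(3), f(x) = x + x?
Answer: 11284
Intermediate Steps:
A(s) = 1/(-4 + s)
f(x) = 2*x
y(Y) = -15 (y(Y) = -(-15)/(-4 + 3) = -(-15)/(-1) = -(-15)*(-1) = -5*3 = -15)
S = -15
m(Z, F) = 3 - F - Z (m(Z, F) = 3 - (Z + F) = 3 - (F + Z) = 3 + (-F - Z) = 3 - F - Z)
f(13) - 433*m(S, 5)*(5 - 7) = 2*13 - 433*(3 - 1*5 - 1*(-15))*(5 - 7) = 26 - 433*(3 - 5 + 15)*(-2) = 26 - 5629*(-2) = 26 - 433*(-26) = 26 + 11258 = 11284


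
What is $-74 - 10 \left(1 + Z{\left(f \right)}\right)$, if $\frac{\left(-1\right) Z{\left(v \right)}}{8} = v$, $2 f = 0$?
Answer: $-84$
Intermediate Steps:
$f = 0$ ($f = \frac{1}{2} \cdot 0 = 0$)
$Z{\left(v \right)} = - 8 v$
$-74 - 10 \left(1 + Z{\left(f \right)}\right) = -74 - 10 \left(1 - 0\right) = -74 - 10 \left(1 + 0\right) = -74 - 10 \cdot 1 = -74 - 10 = -84$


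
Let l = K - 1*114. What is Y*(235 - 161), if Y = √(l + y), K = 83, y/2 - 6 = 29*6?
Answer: 74*√329 ≈ 1342.2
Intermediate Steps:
y = 360 (y = 12 + 2*(29*6) = 12 + 2*174 = 12 + 348 = 360)
l = -31 (l = 83 - 1*114 = 83 - 114 = -31)
Y = √329 (Y = √(-31 + 360) = √329 ≈ 18.138)
Y*(235 - 161) = √329*(235 - 161) = √329*74 = 74*√329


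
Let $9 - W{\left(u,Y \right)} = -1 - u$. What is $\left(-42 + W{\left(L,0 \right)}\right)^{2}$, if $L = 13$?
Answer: $361$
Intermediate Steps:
$W{\left(u,Y \right)} = 10 + u$ ($W{\left(u,Y \right)} = 9 - \left(-1 - u\right) = 9 + \left(1 + u\right) = 10 + u$)
$\left(-42 + W{\left(L,0 \right)}\right)^{2} = \left(-42 + \left(10 + 13\right)\right)^{2} = \left(-42 + 23\right)^{2} = \left(-19\right)^{2} = 361$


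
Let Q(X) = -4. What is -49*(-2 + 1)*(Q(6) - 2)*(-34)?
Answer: 9996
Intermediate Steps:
-49*(-2 + 1)*(Q(6) - 2)*(-34) = -49*(-2 + 1)*(-4 - 2)*(-34) = -(-49)*(-6)*(-34) = -49*6*(-34) = -294*(-34) = 9996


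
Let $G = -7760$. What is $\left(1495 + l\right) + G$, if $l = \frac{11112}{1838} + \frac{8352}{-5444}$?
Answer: $- \frac{7830362291}{1250759} \approx -6260.5$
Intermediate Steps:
$l = \frac{5642844}{1250759}$ ($l = 11112 \cdot \frac{1}{1838} + 8352 \left(- \frac{1}{5444}\right) = \frac{5556}{919} - \frac{2088}{1361} = \frac{5642844}{1250759} \approx 4.5115$)
$\left(1495 + l\right) + G = \left(1495 + \frac{5642844}{1250759}\right) - 7760 = \frac{1875527549}{1250759} - 7760 = - \frac{7830362291}{1250759}$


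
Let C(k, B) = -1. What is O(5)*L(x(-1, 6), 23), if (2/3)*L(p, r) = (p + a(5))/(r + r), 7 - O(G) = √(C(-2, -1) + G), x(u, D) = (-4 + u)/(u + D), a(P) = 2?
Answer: 15/92 ≈ 0.16304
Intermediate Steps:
x(u, D) = (-4 + u)/(D + u)
O(G) = 7 - √(-1 + G)
L(p, r) = 3*(2 + p)/(4*r) (L(p, r) = 3*((p + 2)/(r + r))/2 = 3*((2 + p)/((2*r)))/2 = 3*((2 + p)*(1/(2*r)))/2 = 3*((2 + p)/(2*r))/2 = 3*(2 + p)/(4*r))
O(5)*L(x(-1, 6), 23) = (7 - √(-1 + 5))*((¾)*(2 + (-4 - 1)/(6 - 1))/23) = (7 - √4)*((¾)*(1/23)*(2 - 5/5)) = (7 - 1*2)*((¾)*(1/23)*(2 + (⅕)*(-5))) = (7 - 2)*((¾)*(1/23)*(2 - 1)) = 5*((¾)*(1/23)*1) = 5*(3/92) = 15/92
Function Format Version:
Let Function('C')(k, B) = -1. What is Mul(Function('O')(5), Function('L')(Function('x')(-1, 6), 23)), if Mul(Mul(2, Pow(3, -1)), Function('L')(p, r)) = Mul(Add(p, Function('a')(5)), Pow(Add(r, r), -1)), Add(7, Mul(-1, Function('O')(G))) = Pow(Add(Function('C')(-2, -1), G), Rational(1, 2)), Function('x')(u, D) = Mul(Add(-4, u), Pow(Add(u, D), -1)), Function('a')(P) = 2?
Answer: Rational(15, 92) ≈ 0.16304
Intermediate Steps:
Function('x')(u, D) = Mul(Pow(Add(D, u), -1), Add(-4, u)) (Function('x')(u, D) = Mul(Add(-4, u), Pow(Add(D, u), -1)) = Mul(Pow(Add(D, u), -1), Add(-4, u)))
Function('O')(G) = Add(7, Mul(-1, Pow(Add(-1, G), Rational(1, 2))))
Function('L')(p, r) = Mul(Rational(3, 4), Pow(r, -1), Add(2, p)) (Function('L')(p, r) = Mul(Rational(3, 2), Mul(Add(p, 2), Pow(Add(r, r), -1))) = Mul(Rational(3, 2), Mul(Add(2, p), Pow(Mul(2, r), -1))) = Mul(Rational(3, 2), Mul(Add(2, p), Mul(Rational(1, 2), Pow(r, -1)))) = Mul(Rational(3, 2), Mul(Rational(1, 2), Pow(r, -1), Add(2, p))) = Mul(Rational(3, 4), Pow(r, -1), Add(2, p)))
Mul(Function('O')(5), Function('L')(Function('x')(-1, 6), 23)) = Mul(Add(7, Mul(-1, Pow(Add(-1, 5), Rational(1, 2)))), Mul(Rational(3, 4), Pow(23, -1), Add(2, Mul(Pow(Add(6, -1), -1), Add(-4, -1))))) = Mul(Add(7, Mul(-1, Pow(4, Rational(1, 2)))), Mul(Rational(3, 4), Rational(1, 23), Add(2, Mul(Pow(5, -1), -5)))) = Mul(Add(7, Mul(-1, 2)), Mul(Rational(3, 4), Rational(1, 23), Add(2, Mul(Rational(1, 5), -5)))) = Mul(Add(7, -2), Mul(Rational(3, 4), Rational(1, 23), Add(2, -1))) = Mul(5, Mul(Rational(3, 4), Rational(1, 23), 1)) = Mul(5, Rational(3, 92)) = Rational(15, 92)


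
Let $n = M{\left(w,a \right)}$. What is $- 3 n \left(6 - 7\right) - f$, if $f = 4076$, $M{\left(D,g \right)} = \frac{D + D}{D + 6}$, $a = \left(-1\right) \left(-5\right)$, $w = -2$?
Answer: $-4079$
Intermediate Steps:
$a = 5$
$M{\left(D,g \right)} = \frac{2 D}{6 + D}$
$n = -1$ ($n = 2 \left(-2\right) \frac{1}{6 - 2} = 2 \left(-2\right) \frac{1}{4} = -1$)
$- 3 n \left(6 - 7\right) - f = \left(-3\right) \left(-1\right) \left(6 - 7\right) - 4076 = 3 \left(6 - 7\right) - 4076 = 3 \left(-1\right) - 4076 = -3 - 4076 = -4079$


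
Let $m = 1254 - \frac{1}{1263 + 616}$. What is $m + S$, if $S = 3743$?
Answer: $\frac{9389362}{1879} \approx 4997.0$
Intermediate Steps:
$m = \frac{2356265}{1879}$ ($m = 1254 - \frac{1}{1879} = \frac{2356265}{1879} \approx 1254.0$)
$m + S = \frac{2356265}{1879} + 3743 = \frac{9389362}{1879}$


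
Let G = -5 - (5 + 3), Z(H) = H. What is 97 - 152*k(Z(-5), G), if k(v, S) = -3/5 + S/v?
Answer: -207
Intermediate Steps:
G = -13 (G = -5 - 1*8 = -5 - 8 = -13)
k(v, S) = -⅗ + S/v (k(v, S) = -3*⅕ + S/v = -⅗ + S/v)
97 - 152*k(Z(-5), G) = 97 - 152*(-⅗ - 13/(-5)) = 97 - 152*(-⅗ - 13*(-⅕)) = 97 - 152*(-⅗ + 13/5) = 97 - 152*2 = 97 - 304 = -207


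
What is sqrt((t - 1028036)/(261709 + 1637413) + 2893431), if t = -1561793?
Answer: sqrt(10435629578910032866)/1899122 ≈ 1701.0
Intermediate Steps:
sqrt((t - 1028036)/(261709 + 1637413) + 2893431) = sqrt((-1561793 - 1028036)/(261709 + 1637413) + 2893431) = sqrt(-2589829/1899122 + 2893431) = sqrt(5494975877753/1899122) = sqrt(10435629578910032866)/1899122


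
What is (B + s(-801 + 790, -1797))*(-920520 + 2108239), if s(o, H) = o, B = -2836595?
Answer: -3369090841714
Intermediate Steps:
(B + s(-801 + 790, -1797))*(-920520 + 2108239) = (-2836595 + (-801 + 790))*(-920520 + 2108239) = (-2836595 - 11)*1187719 = -2836606*1187719 = -3369090841714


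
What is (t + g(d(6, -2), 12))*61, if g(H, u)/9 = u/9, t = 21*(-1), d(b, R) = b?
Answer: -549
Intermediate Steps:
t = -21
g(H, u) = u (g(H, u) = 9*(u/9) = u)
(t + g(d(6, -2), 12))*61 = (-21 + 12)*61 = -9*61 = -549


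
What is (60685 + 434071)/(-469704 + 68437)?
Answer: -494756/401267 ≈ -1.2330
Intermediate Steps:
(60685 + 434071)/(-469704 + 68437) = 494756/(-401267) = 494756*(-1/401267) = -494756/401267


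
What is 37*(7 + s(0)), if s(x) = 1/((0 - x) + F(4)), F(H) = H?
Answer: 1073/4 ≈ 268.25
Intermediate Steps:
s(x) = 1/(4 - x) (s(x) = 1/((0 - x) + 4) = 1/(-x + 4) = 1/(4 - x))
37*(7 + s(0)) = 37*(7 - 1/(-4 + 0)) = 37*(7 - 1/(-4)) = 37*(7 - 1*(-¼)) = 37*(7 + ¼) = 37*(29/4) = 1073/4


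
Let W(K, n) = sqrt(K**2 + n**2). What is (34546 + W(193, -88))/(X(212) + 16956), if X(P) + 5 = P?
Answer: 34546/17163 + sqrt(44993)/17163 ≈ 2.0252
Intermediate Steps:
X(P) = -5 + P
(34546 + W(193, -88))/(X(212) + 16956) = (34546 + sqrt(193**2 + (-88)**2))/((-5 + 212) + 16956) = (34546 + sqrt(37249 + 7744))/(207 + 16956) = (34546 + sqrt(44993))/17163 = (34546 + sqrt(44993))*(1/17163) = 34546/17163 + sqrt(44993)/17163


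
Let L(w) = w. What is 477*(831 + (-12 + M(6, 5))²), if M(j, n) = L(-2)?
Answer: 489879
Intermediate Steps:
M(j, n) = -2
477*(831 + (-12 + M(6, 5))²) = 477*(831 + (-12 - 2)²) = 477*(831 + (-14)²) = 477*(831 + 196) = 477*1027 = 489879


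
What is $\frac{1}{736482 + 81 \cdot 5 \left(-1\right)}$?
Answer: $\frac{1}{736077} \approx 1.3586 \cdot 10^{-6}$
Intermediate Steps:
$\frac{1}{736482 + 81 \cdot 5 \left(-1\right)} = \frac{1}{736482 + 405 \left(-1\right)} = \frac{1}{736482 - 405} = \frac{1}{736077}$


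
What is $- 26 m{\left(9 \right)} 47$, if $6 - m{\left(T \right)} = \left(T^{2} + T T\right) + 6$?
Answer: $197964$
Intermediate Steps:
$m{\left(T \right)} = - 2 T^{2}$ ($m{\left(T \right)} = 6 - \left(\left(T^{2} + T T\right) + 6\right) = 6 - \left(\left(T^{2} + T^{2}\right) + 6\right) = 6 - \left(2 T^{2} + 6\right) = 6 - \left(6 + 2 T^{2}\right) = - 2 T^{2}$)
$- 26 m{\left(9 \right)} 47 = - 26 \left(- 2 \cdot 9^{2}\right) 47 = - 26 \left(\left(-2\right) 81\right) 47 = \left(-26\right) \left(-162\right) 47 = 4212 \cdot 47 = 197964$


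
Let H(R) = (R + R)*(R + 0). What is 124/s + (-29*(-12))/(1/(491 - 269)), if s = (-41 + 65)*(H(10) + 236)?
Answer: 202101727/2616 ≈ 77256.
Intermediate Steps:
H(R) = 2*R² (H(R) = (2*R)*R = 2*R²)
s = 10464 (s = (-41 + 65)*(2*10² + 236) = 24*(2*100 + 236) = 24*(200 + 236) = 24*436 = 10464)
124/s + (-29*(-12))/(1/(491 - 269)) = 124/10464 + (-29*(-12))/(1/(491 - 269)) = 124*(1/10464) + 348/(1/222) = 31/2616 + 348/(1/222) = 31/2616 + 348*222 = 31/2616 + 77256 = 202101727/2616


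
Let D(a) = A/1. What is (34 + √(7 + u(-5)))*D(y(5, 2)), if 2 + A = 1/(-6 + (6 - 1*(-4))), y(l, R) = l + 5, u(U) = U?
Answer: -119/2 - 7*√2/4 ≈ -61.975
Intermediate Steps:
y(l, R) = 5 + l
A = -7/4 (A = -2 + 1/(-6 + (6 - 1*(-4))) = -2 + 1/(-6 + (6 + 4)) = -2 + 1/(-6 + 10) = -2 + 1/4 = -2 + ¼ = -7/4 ≈ -1.7500)
D(a) = -7/4 (D(a) = -7/4/1 = -7/4*1 = -7/4)
(34 + √(7 + u(-5)))*D(y(5, 2)) = (34 + √(7 - 5))*(-7/4) = (34 + √2)*(-7/4) = -119/2 - 7*√2/4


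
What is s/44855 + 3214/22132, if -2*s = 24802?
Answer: -65147481/496365430 ≈ -0.13125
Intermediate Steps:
s = -12401 (s = -½*24802 = -12401)
s/44855 + 3214/22132 = -12401/44855 + 3214/22132 = -12401*1/44855 + 3214*(1/22132) = -12401/44855 + 1607/11066 = -65147481/496365430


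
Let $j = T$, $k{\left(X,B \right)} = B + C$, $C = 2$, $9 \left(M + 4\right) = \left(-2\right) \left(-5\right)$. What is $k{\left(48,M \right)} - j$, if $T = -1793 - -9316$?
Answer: $- \frac{67715}{9} \approx -7523.9$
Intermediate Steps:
$M = - \frac{26}{9}$ ($M = -4 + \frac{\left(-2\right) \left(-5\right)}{9} = -4 + \frac{1}{9} \cdot 10 = -4 + \frac{10}{9} = - \frac{26}{9} \approx -2.8889$)
$T = 7523$ ($T = -1793 + 9316 = 7523$)
$k{\left(X,B \right)} = 2 + B$ ($k{\left(X,B \right)} = B + 2 = 2 + B$)
$j = 7523$
$k{\left(48,M \right)} - j = \left(2 - \frac{26}{9}\right) - 7523 = - \frac{8}{9} - 7523 = - \frac{67715}{9}$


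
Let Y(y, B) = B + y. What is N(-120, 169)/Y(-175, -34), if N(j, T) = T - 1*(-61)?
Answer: -230/209 ≈ -1.1005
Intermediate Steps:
N(j, T) = 61 + T (N(j, T) = T + 61 = 61 + T)
N(-120, 169)/Y(-175, -34) = (61 + 169)/(-34 - 175) = 230/(-209) = 230*(-1/209) = -230/209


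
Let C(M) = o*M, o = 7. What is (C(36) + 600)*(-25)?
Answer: -21300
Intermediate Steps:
C(M) = 7*M
(C(36) + 600)*(-25) = (7*36 + 600)*(-25) = (252 + 600)*(-25) = 852*(-25) = -21300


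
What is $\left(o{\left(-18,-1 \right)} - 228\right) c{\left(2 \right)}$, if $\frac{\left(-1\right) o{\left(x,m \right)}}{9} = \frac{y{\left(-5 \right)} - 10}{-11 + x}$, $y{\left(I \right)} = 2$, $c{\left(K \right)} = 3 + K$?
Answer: $- \frac{33420}{29} \approx -1152.4$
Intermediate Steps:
$o{\left(x,m \right)} = \frac{72}{-11 + x}$ ($o{\left(x,m \right)} = - 9 \frac{2 - 10}{-11 + x} = - 9 \left(- \frac{8}{-11 + x}\right) = \frac{72}{-11 + x}$)
$\left(o{\left(-18,-1 \right)} - 228\right) c{\left(2 \right)} = \left(\frac{72}{-11 - 18} - 228\right) \left(3 + 2\right) = \left(\frac{72}{-29} - 228\right) 5 = \left(72 \left(- \frac{1}{29}\right) - 228\right) 5 = \left(- \frac{72}{29} - 228\right) 5 = \left(- \frac{6684}{29}\right) 5 = - \frac{33420}{29}$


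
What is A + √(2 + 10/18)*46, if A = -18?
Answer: -18 + 46*√23/3 ≈ 55.536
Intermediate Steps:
A + √(2 + 10/18)*46 = -18 + √(2 + 10/18)*46 = -18 + √(2 + 10*(1/18))*46 = -18 + √(2 + 5/9)*46 = -18 + √(23/9)*46 = -18 + (√23/3)*46 = -18 + 46*√23/3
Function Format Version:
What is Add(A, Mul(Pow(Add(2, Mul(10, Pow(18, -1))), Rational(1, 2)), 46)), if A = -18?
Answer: Add(-18, Mul(Rational(46, 3), Pow(23, Rational(1, 2)))) ≈ 55.536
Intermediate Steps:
Add(A, Mul(Pow(Add(2, Mul(10, Pow(18, -1))), Rational(1, 2)), 46)) = Add(-18, Mul(Pow(Add(2, Mul(10, Pow(18, -1))), Rational(1, 2)), 46)) = Add(-18, Mul(Pow(Add(2, Mul(10, Rational(1, 18))), Rational(1, 2)), 46)) = Add(-18, Mul(Pow(Add(2, Rational(5, 9)), Rational(1, 2)), 46)) = Add(-18, Mul(Pow(Rational(23, 9), Rational(1, 2)), 46)) = Add(-18, Mul(Mul(Rational(1, 3), Pow(23, Rational(1, 2))), 46)) = Add(-18, Mul(Rational(46, 3), Pow(23, Rational(1, 2))))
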